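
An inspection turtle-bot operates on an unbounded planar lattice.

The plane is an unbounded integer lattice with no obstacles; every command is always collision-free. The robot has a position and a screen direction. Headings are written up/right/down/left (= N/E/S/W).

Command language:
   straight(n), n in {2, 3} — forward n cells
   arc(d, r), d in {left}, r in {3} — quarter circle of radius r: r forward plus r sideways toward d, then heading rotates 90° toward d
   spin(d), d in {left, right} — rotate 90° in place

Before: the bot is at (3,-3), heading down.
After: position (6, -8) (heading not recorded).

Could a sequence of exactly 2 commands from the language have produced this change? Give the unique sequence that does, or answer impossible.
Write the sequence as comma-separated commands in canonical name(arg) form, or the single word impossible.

straight(2), arc(left, 3)

key: order matters: swapping straight(2) and arc(left, 3) lands elsewhere
start: at (3,-3), heading down
t=1 straight(2) ⇒ at (3,-5), heading down
t=2 arc(left, 3) ⇒ at (6,-8), heading right
all 25 alternatives checked — unique.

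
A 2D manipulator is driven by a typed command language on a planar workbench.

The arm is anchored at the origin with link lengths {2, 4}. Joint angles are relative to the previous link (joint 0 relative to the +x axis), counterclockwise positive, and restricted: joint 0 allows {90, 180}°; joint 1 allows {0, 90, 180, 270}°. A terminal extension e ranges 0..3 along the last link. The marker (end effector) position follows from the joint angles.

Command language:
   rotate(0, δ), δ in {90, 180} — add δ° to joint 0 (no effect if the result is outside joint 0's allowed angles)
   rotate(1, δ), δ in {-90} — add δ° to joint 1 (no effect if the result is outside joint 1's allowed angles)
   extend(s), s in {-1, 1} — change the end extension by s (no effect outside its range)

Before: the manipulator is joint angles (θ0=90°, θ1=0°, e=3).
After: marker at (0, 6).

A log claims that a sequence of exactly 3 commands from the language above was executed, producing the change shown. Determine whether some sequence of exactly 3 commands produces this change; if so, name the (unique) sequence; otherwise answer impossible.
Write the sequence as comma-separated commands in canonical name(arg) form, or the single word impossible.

extend(-1), extend(-1), extend(-1)

begin: joint angles (θ0=90°, θ1=0°, e=3)
1. extend(-1) → joint angles (θ0=90°, θ1=0°, e=2)
2. extend(-1) → joint angles (θ0=90°, θ1=0°, e=1)
3. extend(-1) → joint angles (θ0=90°, θ1=0°, e=0)
all 125 alternatives checked — unique.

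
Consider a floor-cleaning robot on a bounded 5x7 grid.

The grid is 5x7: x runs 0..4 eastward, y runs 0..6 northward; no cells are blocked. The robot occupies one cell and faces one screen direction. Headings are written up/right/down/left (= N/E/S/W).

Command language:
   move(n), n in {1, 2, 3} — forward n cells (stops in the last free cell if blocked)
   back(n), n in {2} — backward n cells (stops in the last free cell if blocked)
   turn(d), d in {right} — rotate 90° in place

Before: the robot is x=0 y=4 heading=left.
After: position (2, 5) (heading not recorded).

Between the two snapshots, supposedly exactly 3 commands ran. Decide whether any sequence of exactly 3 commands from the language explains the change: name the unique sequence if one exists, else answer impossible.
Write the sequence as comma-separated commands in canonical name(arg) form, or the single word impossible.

back(2), turn(right), move(1)

key: running move(1) before back(2) would end elsewhere — order is forced
from: x=0 y=4 heading=left
t=1 back(2) ⇒ x=2 y=4 heading=left
t=2 turn(right) ⇒ x=2 y=4 heading=up
t=3 move(1) ⇒ x=2 y=5 heading=up
no rival 3-sequence matches.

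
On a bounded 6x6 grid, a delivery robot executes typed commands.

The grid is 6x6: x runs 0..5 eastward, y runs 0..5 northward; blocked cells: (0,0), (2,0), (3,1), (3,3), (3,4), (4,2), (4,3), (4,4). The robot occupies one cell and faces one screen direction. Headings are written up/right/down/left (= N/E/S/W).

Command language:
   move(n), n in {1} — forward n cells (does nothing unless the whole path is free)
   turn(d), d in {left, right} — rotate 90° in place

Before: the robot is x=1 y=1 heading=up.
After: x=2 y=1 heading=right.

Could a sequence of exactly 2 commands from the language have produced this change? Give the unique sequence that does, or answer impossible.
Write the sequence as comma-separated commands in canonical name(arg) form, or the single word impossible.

turn(right), move(1)

key: running move(1) before turn(right) would end elsewhere — order is forced
start: x=1 y=1 heading=up
t=1 turn(right) ⇒ x=1 y=1 heading=right
t=2 move(1) ⇒ x=2 y=1 heading=right
uniquely the one of 9 2-step routes that fits.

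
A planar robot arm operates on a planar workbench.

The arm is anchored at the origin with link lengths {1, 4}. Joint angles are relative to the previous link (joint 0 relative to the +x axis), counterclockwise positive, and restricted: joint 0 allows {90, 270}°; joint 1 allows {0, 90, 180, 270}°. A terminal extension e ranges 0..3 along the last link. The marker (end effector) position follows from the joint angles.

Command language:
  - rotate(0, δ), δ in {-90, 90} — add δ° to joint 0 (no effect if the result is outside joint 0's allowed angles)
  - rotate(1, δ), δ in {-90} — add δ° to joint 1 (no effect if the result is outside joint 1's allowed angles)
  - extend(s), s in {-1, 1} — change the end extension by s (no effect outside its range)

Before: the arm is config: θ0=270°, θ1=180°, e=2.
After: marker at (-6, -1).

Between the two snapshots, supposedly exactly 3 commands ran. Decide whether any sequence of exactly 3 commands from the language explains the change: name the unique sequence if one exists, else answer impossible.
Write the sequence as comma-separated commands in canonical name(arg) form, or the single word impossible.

begin: config: θ0=270°, θ1=180°, e=2
1. rotate(1, -90) → config: θ0=270°, θ1=90°, e=2
2. rotate(1, -90) → config: θ0=270°, θ1=0°, e=2
3. rotate(1, -90) → config: θ0=270°, θ1=270°, e=2
uniquely the one of 125 3-step routes that fits.

rotate(1, -90), rotate(1, -90), rotate(1, -90)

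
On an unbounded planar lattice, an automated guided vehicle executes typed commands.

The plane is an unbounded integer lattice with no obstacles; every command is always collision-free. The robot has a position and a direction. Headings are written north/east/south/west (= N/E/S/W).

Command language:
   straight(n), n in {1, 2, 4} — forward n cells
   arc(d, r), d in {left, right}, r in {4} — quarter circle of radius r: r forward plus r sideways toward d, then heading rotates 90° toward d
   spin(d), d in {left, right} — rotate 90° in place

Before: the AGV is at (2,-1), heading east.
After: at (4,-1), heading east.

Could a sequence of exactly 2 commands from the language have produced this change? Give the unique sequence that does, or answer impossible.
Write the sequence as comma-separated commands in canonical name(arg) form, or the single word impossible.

key: heading stays E — no command in the sequence turns
start: at (2,-1), heading east
step 1 (straight(1)): at (3,-1), heading east
step 2 (straight(1)): at (4,-1), heading east
no other 2-command option fits: unique.

straight(1), straight(1)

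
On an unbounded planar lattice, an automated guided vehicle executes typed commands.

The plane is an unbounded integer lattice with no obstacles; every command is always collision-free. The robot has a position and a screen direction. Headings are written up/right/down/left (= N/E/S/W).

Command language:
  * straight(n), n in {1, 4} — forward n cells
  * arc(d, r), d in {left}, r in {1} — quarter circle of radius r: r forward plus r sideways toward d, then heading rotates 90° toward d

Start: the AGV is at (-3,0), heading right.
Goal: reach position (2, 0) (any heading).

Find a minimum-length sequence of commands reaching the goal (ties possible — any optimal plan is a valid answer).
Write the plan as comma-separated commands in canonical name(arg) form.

straight(4), straight(1)

begin: at (-3,0), heading right
1. straight(4) → at (1,0), heading right
2. straight(1) → at (2,0), heading right
minimal: 2 command(s), checked below 2.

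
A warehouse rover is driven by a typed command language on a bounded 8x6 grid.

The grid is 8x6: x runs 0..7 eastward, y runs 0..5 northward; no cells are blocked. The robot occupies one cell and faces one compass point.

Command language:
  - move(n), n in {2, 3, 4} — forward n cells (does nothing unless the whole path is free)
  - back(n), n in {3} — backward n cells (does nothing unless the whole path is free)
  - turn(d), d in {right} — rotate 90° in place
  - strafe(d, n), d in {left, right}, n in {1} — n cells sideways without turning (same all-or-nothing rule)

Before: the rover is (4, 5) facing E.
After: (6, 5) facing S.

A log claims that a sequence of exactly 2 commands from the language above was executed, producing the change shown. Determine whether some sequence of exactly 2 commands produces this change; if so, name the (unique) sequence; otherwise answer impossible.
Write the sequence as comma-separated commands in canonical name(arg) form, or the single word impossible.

move(2), turn(right)

key: cell and facing (now S) both changed — the 2 commands mix motion and turning
start: (4, 5) facing E
[1] after move(2): (6, 5) facing E
[2] after turn(right): (6, 5) facing S
uniquely the one of 49 2-step routes that fits.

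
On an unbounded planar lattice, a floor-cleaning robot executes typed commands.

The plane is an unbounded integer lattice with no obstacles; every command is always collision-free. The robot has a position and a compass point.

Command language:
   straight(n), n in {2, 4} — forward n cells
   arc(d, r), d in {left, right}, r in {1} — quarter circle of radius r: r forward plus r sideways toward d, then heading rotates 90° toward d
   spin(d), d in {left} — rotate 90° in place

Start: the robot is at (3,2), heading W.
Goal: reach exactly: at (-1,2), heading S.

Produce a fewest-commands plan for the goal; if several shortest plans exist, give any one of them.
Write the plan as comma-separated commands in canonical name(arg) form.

initial: at (3,2), heading W
t=1 straight(4) ⇒ at (-1,2), heading W
t=2 spin(left) ⇒ at (-1,2), heading S
nothing shorter than 2 reaches the goal.

straight(4), spin(left)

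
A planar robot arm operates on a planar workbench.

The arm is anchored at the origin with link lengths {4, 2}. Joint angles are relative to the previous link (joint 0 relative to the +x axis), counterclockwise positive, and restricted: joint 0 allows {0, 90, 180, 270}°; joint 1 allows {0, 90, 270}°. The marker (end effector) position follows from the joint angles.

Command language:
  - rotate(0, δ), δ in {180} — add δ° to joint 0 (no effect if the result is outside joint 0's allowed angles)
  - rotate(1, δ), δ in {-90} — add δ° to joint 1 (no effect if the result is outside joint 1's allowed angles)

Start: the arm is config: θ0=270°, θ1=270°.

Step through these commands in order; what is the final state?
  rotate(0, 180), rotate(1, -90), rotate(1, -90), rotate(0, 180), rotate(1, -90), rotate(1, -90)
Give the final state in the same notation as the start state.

config: θ0=270°, θ1=270°

from: config: θ0=270°, θ1=270°
1. rotate(0, 180) → config: θ0=90°, θ1=270°
2. rotate(1, -90) → config: θ0=90°, θ1=270°
3. rotate(1, -90) → config: θ0=90°, θ1=270°
4. rotate(0, 180) → config: θ0=270°, θ1=270°
5. rotate(1, -90) → config: θ0=270°, θ1=270°
6. rotate(1, -90) → config: θ0=270°, θ1=270°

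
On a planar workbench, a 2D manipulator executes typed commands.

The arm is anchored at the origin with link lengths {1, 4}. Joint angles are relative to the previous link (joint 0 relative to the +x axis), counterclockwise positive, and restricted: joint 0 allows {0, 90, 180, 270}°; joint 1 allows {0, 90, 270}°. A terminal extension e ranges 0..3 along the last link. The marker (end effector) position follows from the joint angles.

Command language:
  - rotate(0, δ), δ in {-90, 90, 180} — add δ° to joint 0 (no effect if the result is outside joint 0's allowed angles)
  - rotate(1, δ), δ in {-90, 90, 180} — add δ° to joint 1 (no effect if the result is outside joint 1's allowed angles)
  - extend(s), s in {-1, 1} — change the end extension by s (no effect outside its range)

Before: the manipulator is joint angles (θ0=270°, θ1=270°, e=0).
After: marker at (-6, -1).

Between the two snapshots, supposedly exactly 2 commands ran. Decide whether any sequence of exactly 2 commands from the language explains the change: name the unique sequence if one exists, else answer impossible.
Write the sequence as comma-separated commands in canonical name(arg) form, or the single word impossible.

extend(1), extend(1)

start: joint angles (θ0=270°, θ1=270°, e=0)
step 1 (extend(1)): joint angles (θ0=270°, θ1=270°, e=1)
step 2 (extend(1)): joint angles (θ0=270°, θ1=270°, e=2)
all 64 alternatives checked — unique.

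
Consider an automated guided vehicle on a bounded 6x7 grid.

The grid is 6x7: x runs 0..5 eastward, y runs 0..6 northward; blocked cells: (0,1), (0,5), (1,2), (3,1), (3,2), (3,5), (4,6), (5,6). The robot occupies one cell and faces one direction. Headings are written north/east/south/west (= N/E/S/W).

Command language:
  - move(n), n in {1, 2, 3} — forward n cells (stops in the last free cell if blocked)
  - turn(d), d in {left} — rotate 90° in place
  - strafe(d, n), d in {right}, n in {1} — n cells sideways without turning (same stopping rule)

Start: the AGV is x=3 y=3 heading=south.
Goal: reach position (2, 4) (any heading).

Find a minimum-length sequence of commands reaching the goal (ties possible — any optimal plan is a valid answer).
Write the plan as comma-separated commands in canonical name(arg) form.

strafe(right, 1), turn(left), turn(left), move(1)

t0: x=3 y=3 heading=south
1. strafe(right, 1) → x=2 y=3 heading=south
2. turn(left) → x=2 y=3 heading=east
3. turn(left) → x=2 y=3 heading=north
4. move(1) → x=2 y=4 heading=north
no 3-step plan works, so 4 is optimal.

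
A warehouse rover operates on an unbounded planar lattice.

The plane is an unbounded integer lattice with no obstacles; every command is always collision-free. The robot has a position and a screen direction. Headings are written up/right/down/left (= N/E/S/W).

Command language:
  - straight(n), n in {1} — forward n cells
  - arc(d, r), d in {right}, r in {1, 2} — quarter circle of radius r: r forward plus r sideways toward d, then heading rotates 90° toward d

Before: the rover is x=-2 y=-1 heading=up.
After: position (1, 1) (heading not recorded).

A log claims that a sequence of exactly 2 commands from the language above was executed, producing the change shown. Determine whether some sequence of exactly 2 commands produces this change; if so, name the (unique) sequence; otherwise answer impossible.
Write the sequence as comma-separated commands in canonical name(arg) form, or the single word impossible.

key: order matters: swapping arc(right, 2) and straight(1) lands elsewhere
t0: x=-2 y=-1 heading=up
[1] after arc(right, 2): x=0 y=1 heading=right
[2] after straight(1): x=1 y=1 heading=right
uniquely the one of 9 2-step routes that fits.

arc(right, 2), straight(1)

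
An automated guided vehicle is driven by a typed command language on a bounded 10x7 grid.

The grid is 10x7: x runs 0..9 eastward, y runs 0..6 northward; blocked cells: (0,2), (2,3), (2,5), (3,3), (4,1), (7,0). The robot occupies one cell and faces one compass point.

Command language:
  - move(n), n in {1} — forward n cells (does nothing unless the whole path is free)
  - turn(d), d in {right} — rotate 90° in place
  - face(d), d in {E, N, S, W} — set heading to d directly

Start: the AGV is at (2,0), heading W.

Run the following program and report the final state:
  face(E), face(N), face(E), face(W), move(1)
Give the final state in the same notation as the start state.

initial: at (2,0), heading W
1. face(E) → at (2,0), heading E
2. face(N) → at (2,0), heading N
3. face(E) → at (2,0), heading E
4. face(W) → at (2,0), heading W
5. move(1) → at (1,0), heading W

at (1,0), heading W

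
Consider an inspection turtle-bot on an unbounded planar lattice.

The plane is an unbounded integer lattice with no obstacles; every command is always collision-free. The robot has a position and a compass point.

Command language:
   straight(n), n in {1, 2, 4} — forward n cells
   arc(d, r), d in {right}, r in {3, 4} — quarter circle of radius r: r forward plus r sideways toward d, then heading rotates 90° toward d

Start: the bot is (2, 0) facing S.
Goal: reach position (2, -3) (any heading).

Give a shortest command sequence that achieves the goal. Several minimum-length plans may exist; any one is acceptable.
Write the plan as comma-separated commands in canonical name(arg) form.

straight(1), straight(2)

from: (2, 0) facing S
[1] after straight(1): (2, -1) facing S
[2] after straight(2): (2, -3) facing S
minimal: 2 command(s), checked below 2.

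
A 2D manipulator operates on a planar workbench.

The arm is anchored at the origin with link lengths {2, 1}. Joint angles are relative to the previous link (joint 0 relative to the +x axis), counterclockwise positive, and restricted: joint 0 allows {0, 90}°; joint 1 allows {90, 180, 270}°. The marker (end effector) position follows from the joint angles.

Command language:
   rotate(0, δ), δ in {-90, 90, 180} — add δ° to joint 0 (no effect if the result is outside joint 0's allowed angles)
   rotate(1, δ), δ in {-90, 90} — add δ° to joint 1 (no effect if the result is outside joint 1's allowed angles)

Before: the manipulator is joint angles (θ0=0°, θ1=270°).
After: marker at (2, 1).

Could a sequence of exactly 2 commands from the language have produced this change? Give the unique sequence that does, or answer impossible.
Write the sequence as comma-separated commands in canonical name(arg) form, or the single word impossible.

t0: joint angles (θ0=0°, θ1=270°)
1. rotate(1, -90) → joint angles (θ0=0°, θ1=180°)
2. rotate(1, -90) → joint angles (θ0=0°, θ1=90°)
no other 2-command option fits: unique.

rotate(1, -90), rotate(1, -90)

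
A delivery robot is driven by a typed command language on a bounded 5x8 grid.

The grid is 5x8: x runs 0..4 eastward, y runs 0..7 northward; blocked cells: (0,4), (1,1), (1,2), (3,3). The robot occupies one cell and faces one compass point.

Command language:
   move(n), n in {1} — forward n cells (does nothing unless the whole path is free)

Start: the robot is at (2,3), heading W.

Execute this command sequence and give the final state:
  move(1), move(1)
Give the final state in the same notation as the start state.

initial: at (2,3), heading W
1. move(1) → at (1,3), heading W
2. move(1) → at (0,3), heading W

at (0,3), heading W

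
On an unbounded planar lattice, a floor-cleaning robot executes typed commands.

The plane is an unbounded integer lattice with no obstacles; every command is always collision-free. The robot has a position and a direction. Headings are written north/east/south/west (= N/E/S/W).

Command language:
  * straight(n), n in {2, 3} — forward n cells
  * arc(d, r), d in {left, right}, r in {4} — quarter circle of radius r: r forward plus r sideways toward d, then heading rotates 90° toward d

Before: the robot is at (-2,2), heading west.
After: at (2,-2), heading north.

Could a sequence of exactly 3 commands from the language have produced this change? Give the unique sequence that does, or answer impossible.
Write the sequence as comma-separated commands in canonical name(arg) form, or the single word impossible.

key: cell and facing (now N) both changed — the 3 commands mix motion and turning
from: at (-2,2), heading west
[1] after arc(left, 4): at (-6,-2), heading south
[2] after arc(left, 4): at (-2,-6), heading east
[3] after arc(left, 4): at (2,-2), heading north
uniquely the one of 64 3-step routes that fits.

arc(left, 4), arc(left, 4), arc(left, 4)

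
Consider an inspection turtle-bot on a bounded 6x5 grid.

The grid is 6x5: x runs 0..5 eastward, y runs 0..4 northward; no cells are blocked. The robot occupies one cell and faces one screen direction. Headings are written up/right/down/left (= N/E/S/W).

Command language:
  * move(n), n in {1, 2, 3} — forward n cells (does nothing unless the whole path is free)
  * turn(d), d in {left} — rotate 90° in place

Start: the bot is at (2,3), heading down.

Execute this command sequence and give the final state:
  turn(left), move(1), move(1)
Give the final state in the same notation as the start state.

at (4,3), heading right

t0: at (2,3), heading down
[1] after turn(left): at (2,3), heading right
[2] after move(1): at (3,3), heading right
[3] after move(1): at (4,3), heading right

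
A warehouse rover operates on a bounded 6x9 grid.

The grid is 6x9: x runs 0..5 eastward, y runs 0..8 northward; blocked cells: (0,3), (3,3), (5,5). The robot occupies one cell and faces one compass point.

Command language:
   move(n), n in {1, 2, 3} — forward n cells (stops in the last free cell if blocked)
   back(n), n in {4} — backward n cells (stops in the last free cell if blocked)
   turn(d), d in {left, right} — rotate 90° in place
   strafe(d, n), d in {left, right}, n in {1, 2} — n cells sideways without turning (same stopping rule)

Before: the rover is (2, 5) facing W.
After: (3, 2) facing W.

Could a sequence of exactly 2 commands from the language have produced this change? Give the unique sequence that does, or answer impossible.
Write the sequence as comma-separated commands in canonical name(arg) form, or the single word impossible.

no 2-step route produces this change.

impossible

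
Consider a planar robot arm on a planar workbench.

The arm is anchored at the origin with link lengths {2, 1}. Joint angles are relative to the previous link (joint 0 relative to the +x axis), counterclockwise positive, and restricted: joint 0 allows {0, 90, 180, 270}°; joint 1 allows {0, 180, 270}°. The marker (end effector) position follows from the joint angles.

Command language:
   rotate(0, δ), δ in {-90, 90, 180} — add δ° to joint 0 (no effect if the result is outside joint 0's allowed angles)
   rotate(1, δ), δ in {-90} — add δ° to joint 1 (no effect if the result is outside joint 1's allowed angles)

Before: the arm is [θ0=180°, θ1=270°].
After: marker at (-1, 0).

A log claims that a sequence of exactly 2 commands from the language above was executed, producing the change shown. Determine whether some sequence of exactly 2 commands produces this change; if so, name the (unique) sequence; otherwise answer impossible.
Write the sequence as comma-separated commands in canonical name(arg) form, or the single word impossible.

initial: [θ0=180°, θ1=270°]
step 1 (rotate(1, -90)): [θ0=180°, θ1=180°]
step 2 (rotate(1, -90)): [θ0=180°, θ1=180°]
uniquely the one of 16 2-step routes that fits.

rotate(1, -90), rotate(1, -90)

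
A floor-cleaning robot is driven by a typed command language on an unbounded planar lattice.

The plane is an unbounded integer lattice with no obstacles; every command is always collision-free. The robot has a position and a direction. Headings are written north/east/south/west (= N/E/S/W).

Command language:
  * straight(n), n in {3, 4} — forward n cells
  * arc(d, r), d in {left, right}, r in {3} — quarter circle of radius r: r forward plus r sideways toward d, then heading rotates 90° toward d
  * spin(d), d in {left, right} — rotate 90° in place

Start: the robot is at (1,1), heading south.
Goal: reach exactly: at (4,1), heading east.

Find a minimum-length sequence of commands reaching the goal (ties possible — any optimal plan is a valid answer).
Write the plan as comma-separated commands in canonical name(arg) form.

t0: at (1,1), heading south
[1] after spin(left): at (1,1), heading east
[2] after straight(3): at (4,1), heading east
no 1-step plan works, so 2 is optimal.

spin(left), straight(3)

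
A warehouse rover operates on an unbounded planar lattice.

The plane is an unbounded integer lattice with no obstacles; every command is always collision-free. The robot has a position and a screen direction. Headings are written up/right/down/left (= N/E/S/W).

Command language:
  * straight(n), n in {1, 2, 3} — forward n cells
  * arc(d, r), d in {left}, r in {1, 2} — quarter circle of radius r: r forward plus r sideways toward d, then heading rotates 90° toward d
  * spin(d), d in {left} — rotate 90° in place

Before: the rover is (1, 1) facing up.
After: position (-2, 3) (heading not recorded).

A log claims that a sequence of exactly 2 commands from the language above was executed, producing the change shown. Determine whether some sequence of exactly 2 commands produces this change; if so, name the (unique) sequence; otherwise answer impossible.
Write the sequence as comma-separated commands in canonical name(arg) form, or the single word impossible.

arc(left, 2), straight(1)

key: order matters: swapping arc(left, 2) and straight(1) lands elsewhere
initial: (1, 1) facing up
step 1 (arc(left, 2)): (-1, 3) facing left
step 2 (straight(1)): (-2, 3) facing left
all 36 alternatives checked — unique.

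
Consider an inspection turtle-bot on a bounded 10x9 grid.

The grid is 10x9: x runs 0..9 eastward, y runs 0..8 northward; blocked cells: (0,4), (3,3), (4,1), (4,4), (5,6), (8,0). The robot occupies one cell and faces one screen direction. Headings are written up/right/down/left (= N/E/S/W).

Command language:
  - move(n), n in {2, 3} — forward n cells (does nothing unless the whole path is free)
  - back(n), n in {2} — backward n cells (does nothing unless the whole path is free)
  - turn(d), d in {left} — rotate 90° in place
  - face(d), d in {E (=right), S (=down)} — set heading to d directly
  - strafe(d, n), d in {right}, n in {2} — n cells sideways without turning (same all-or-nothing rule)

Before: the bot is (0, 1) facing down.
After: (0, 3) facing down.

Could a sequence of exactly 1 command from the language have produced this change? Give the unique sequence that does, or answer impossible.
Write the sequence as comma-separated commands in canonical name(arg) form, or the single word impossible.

key: heading stays S — the single command does not turn
from: (0, 1) facing down
1. back(2) → (0, 3) facing down
no other 1-command option fits: unique.

back(2)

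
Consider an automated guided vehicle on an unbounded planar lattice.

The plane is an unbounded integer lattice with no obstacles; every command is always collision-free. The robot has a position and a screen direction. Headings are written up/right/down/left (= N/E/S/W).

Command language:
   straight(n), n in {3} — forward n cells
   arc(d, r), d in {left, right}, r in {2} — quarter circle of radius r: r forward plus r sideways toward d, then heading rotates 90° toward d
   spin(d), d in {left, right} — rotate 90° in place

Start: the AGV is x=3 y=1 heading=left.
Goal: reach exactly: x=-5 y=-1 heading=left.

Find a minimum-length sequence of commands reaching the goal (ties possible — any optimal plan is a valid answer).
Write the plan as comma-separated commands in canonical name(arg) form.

straight(3), straight(3), arc(left, 2), spin(right)

start: x=3 y=1 heading=left
t=1 straight(3) ⇒ x=0 y=1 heading=left
t=2 straight(3) ⇒ x=-3 y=1 heading=left
t=3 arc(left, 2) ⇒ x=-5 y=-1 heading=down
t=4 spin(right) ⇒ x=-5 y=-1 heading=left
minimal: 4 command(s), checked below 4.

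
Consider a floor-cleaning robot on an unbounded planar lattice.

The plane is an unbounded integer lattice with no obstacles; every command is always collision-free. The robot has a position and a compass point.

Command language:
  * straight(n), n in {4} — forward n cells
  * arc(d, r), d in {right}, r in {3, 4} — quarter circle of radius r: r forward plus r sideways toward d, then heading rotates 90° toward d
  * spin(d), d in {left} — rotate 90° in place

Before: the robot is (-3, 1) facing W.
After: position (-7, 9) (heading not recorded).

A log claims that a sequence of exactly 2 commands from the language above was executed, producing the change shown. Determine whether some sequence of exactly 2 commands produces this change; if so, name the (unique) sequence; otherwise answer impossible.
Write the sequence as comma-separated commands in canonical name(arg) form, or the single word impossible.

key: running straight(4) before arc(right, 4) would end elsewhere — order is forced
t0: (-3, 1) facing W
1. arc(right, 4) → (-7, 5) facing N
2. straight(4) → (-7, 9) facing N
no rival 2-sequence matches.

arc(right, 4), straight(4)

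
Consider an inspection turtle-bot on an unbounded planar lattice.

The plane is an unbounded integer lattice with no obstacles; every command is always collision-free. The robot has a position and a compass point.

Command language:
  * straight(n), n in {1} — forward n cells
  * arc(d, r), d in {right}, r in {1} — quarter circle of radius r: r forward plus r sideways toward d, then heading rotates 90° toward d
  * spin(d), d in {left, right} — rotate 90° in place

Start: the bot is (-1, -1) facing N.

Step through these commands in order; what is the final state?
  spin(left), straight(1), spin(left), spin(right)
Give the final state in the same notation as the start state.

(-2, -1) facing W

from: (-1, -1) facing N
1. spin(left) → (-1, -1) facing W
2. straight(1) → (-2, -1) facing W
3. spin(left) → (-2, -1) facing S
4. spin(right) → (-2, -1) facing W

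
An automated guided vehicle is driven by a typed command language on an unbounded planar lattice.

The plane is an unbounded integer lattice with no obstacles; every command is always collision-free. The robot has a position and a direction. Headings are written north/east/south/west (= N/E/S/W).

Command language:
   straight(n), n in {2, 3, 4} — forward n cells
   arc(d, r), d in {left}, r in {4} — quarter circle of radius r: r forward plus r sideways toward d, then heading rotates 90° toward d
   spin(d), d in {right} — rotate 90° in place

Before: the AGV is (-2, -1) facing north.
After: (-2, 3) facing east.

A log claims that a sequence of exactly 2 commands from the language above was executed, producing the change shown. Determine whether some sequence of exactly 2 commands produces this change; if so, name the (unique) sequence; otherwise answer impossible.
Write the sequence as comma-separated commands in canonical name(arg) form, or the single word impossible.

straight(4), spin(right)

key: position moved to (-2,3) AND the heading swung to E — translation plus rotation needed
initial: (-2, -1) facing north
[1] after straight(4): (-2, 3) facing north
[2] after spin(right): (-2, 3) facing east
no other 2-command option fits: unique.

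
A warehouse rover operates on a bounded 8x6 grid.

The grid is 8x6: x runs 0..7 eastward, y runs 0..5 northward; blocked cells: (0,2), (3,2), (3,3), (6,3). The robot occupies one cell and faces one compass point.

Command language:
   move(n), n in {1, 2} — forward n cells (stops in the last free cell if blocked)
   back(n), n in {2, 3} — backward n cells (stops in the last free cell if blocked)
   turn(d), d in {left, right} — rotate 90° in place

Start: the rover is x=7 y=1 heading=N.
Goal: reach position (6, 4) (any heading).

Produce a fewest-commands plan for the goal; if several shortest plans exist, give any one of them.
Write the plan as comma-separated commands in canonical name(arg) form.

move(2), move(1), turn(left), move(1)

start: x=7 y=1 heading=N
1. move(2) → x=7 y=3 heading=N
2. move(1) → x=7 y=4 heading=N
3. turn(left) → x=7 y=4 heading=W
4. move(1) → x=6 y=4 heading=W
no 3-step plan works, so 4 is optimal.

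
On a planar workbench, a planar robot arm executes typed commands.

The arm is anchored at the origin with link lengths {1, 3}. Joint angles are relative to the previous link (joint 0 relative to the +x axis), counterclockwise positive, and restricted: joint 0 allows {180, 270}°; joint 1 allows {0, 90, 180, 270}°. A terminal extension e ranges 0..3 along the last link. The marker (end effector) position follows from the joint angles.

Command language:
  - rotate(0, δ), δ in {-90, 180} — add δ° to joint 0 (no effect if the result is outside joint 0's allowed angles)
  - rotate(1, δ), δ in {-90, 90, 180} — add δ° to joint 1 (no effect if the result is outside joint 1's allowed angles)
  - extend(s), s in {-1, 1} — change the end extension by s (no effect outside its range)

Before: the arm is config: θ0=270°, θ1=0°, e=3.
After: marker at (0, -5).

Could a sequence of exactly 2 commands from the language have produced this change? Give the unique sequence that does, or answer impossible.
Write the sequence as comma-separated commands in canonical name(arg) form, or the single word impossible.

begin: config: θ0=270°, θ1=0°, e=3
1. extend(-1) → config: θ0=270°, θ1=0°, e=2
2. extend(-1) → config: θ0=270°, θ1=0°, e=1
no rival 2-sequence matches.

extend(-1), extend(-1)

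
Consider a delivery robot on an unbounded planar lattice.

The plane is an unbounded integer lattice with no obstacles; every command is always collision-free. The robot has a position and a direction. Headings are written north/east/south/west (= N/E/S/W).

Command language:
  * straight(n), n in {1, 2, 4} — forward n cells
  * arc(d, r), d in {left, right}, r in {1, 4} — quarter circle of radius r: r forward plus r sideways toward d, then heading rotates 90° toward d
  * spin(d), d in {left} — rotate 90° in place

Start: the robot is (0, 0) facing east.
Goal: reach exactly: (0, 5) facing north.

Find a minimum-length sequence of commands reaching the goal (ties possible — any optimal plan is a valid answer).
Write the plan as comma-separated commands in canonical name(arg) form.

spin(left), straight(4), straight(1)

initial: (0, 0) facing east
[1] after spin(left): (0, 0) facing north
[2] after straight(4): (0, 4) facing north
[3] after straight(1): (0, 5) facing north
shorter routes all fall short; 3 is best.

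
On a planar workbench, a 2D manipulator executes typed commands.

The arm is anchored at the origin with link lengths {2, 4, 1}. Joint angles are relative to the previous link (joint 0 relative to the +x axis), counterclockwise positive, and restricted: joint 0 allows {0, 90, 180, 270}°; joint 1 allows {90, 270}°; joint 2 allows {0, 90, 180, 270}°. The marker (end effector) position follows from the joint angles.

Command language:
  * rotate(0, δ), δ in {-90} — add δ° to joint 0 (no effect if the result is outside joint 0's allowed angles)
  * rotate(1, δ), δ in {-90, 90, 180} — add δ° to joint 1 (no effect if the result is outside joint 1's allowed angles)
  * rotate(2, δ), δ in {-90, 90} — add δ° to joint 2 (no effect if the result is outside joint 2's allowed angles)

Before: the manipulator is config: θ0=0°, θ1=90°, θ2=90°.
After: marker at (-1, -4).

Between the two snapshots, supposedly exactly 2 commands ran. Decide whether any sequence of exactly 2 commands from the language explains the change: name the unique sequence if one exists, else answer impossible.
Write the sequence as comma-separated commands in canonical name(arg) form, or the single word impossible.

rotate(0, -90), rotate(0, -90)

initial: config: θ0=0°, θ1=90°, θ2=90°
1. rotate(0, -90) → config: θ0=270°, θ1=90°, θ2=90°
2. rotate(0, -90) → config: θ0=180°, θ1=90°, θ2=90°
all 36 alternatives checked — unique.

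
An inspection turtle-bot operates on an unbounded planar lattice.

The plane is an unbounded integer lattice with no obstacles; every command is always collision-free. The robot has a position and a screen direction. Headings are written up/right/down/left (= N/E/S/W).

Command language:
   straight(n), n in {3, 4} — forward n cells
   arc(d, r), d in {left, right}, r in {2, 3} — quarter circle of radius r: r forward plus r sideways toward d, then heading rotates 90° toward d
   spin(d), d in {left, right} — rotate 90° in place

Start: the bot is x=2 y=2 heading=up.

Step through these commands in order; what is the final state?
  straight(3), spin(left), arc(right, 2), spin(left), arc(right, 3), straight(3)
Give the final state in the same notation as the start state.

initial: x=2 y=2 heading=up
1. straight(3) → x=2 y=5 heading=up
2. spin(left) → x=2 y=5 heading=left
3. arc(right, 2) → x=0 y=7 heading=up
4. spin(left) → x=0 y=7 heading=left
5. arc(right, 3) → x=-3 y=10 heading=up
6. straight(3) → x=-3 y=13 heading=up

x=-3 y=13 heading=up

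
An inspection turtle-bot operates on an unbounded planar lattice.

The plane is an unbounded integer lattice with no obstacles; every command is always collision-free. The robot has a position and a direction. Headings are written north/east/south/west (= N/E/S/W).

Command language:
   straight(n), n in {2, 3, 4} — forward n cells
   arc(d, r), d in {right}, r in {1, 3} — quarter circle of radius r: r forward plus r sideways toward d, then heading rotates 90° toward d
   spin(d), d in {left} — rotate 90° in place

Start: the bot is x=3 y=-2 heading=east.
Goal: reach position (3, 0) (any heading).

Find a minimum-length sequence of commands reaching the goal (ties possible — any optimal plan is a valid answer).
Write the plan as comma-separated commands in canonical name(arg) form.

from: x=3 y=-2 heading=east
step 1 (spin(left)): x=3 y=-2 heading=north
step 2 (straight(2)): x=3 y=0 heading=north
nothing shorter than 2 reaches the goal.

spin(left), straight(2)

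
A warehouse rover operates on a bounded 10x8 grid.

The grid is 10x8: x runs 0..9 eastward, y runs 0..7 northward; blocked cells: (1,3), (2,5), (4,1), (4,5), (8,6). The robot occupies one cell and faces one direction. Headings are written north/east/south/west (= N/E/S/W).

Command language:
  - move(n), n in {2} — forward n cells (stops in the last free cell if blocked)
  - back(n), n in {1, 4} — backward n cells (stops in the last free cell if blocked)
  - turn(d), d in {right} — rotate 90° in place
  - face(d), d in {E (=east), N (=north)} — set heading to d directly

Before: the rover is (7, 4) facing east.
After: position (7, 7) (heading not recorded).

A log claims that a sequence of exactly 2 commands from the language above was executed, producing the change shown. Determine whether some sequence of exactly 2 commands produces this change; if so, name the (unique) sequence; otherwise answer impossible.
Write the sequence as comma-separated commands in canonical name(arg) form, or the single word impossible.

key: back(4) runs into the grid edge before its full distance
initial: (7, 4) facing east
step 1 (turn(right)): (7, 4) facing south
step 2 (back(4)): (7, 7) facing south
no rival 2-sequence matches.

turn(right), back(4)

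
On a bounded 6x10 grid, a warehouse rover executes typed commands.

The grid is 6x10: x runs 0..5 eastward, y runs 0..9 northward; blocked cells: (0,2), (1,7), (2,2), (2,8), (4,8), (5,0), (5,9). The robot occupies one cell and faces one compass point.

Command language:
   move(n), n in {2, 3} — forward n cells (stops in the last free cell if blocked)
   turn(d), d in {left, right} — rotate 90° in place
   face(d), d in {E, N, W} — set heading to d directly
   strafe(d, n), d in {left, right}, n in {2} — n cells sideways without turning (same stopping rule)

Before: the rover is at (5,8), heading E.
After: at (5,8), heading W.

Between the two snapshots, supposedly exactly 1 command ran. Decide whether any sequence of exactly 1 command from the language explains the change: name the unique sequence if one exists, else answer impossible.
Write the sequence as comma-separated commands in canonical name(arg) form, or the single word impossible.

key: parked at (5,8) the whole time — nothing moves the robot
initial: at (5,8), heading E
[1] after face(W): at (5,8), heading W
no other 1-command option fits: unique.

face(W)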